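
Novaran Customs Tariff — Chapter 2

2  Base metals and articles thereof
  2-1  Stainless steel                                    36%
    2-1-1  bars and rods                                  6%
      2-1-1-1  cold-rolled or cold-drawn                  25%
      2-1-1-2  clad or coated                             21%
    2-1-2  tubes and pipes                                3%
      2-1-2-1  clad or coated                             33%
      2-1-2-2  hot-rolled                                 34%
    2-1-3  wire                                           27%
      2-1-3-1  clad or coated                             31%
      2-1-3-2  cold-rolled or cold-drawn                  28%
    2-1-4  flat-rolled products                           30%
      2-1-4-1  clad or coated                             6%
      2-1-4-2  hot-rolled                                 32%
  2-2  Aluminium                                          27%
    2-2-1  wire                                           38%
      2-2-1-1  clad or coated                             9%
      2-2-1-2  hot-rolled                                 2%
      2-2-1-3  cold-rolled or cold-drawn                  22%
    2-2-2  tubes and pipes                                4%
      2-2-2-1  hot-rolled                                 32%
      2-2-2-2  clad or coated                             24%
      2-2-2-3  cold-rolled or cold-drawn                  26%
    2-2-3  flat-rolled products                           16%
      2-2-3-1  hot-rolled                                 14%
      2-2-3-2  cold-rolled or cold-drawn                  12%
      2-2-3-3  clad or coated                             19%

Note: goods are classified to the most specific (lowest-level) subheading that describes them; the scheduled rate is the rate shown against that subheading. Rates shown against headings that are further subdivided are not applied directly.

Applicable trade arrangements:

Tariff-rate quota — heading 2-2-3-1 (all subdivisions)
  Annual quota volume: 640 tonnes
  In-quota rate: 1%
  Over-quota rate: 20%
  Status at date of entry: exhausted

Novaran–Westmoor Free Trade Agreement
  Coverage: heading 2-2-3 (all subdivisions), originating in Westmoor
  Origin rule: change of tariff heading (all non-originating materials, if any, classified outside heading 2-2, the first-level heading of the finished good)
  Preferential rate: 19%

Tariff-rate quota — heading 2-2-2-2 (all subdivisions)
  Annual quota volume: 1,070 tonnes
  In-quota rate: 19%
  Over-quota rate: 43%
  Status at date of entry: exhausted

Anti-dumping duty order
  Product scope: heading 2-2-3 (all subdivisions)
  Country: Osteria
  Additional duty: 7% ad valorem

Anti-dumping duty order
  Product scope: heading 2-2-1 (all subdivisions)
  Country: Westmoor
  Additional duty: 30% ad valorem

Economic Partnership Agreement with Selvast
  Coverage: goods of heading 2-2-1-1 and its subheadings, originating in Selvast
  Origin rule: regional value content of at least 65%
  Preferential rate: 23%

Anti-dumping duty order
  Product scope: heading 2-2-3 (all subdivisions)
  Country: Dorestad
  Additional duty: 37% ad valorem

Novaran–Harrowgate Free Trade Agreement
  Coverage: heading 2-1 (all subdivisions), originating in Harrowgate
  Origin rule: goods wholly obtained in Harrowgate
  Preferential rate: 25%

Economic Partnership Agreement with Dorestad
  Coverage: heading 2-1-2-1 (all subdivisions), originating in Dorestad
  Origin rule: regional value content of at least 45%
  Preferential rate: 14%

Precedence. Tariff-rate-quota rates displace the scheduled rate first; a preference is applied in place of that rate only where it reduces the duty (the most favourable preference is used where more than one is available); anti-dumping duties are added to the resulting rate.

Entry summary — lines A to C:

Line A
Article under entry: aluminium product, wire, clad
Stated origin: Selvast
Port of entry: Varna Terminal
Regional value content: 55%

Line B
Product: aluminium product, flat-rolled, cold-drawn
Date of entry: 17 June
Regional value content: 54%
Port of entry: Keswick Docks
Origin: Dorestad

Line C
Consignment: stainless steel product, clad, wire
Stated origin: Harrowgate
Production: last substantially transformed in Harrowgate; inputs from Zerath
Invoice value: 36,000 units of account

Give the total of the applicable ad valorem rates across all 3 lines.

89%

Line A: aluminium → 2-2; wire → 2-2-1; clad → 2-2-1-1. Scheduled 9%. Selvast agreement on 2-2-1-1: RVC < 65%. → 9%.
Line B: aluminium → 2-2; flat-rolled → 2-2-3; cold-drawn → 2-2-3-2. Scheduled 12%. Dorestad agreement on 2-1-2-1: 2-2-3-2 not covered; anti-dumping (Dorestad, 2-2-3): +37%; total 12% + 37% = 49%. → 49%.
Line C: stainless steel → 2-1; wire → 2-1-3; clad → 2-1-3-1. Scheduled 31%. Harrowgate agreement on 2-1: not wholly obtained. → 31%.
Sum: 9% + 49% + 31% = 89%.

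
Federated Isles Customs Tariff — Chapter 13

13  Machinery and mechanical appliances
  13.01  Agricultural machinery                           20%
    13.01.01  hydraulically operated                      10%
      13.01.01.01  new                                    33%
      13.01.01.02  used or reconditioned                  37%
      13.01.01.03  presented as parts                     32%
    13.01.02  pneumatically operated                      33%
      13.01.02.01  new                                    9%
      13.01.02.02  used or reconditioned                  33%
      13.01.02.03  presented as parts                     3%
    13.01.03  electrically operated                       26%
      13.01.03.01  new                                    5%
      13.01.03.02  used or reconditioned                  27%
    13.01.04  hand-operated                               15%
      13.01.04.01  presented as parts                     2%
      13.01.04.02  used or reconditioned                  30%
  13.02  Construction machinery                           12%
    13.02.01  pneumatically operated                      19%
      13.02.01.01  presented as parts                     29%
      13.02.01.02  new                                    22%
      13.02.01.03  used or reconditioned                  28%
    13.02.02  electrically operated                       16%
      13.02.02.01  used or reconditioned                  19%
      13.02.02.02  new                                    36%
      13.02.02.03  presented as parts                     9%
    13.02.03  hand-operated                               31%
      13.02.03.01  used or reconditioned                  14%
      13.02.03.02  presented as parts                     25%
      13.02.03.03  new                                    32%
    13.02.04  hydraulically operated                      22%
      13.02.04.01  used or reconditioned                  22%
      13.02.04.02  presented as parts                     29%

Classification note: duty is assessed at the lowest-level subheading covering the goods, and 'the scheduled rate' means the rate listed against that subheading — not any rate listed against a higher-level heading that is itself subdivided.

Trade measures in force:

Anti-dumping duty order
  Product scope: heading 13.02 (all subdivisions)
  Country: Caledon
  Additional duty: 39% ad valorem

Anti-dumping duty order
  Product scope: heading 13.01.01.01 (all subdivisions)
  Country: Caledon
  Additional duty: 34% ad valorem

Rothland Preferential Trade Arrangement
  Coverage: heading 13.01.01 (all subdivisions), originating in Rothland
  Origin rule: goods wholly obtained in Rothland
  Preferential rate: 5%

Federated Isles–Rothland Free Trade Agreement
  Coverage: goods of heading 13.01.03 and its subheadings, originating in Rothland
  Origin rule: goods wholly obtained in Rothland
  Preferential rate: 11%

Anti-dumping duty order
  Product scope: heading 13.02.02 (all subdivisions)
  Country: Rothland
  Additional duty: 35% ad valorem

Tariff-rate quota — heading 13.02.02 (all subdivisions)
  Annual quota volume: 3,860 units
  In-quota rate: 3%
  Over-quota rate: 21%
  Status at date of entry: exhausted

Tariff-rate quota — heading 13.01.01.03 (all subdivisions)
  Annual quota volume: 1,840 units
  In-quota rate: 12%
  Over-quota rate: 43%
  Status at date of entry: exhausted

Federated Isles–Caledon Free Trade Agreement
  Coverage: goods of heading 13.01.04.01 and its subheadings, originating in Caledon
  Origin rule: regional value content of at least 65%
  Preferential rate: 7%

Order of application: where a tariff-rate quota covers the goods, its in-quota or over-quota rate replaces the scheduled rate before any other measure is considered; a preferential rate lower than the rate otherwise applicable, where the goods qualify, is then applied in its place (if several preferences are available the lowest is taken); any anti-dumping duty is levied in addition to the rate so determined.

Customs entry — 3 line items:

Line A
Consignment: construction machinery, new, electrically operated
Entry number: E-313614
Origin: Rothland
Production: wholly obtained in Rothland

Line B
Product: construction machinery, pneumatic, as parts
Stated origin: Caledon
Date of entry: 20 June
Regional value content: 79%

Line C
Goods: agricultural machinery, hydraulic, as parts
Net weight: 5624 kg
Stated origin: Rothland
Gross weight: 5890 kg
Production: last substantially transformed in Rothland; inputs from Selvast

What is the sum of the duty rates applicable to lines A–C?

167%

Line A: construction → 13.02; electrically operated → 13.02.02; new → 13.02.02.02. Scheduled 36%. quota on 13.02.02 exhausted → over-quota 21%; Rothland agreement on 13.01.01: 13.02.02.02 not covered; Rothland agreement on 13.01.03: 13.02.02.02 not covered; anti-dumping (Rothland, 13.02.02): +35%; total 21% + 35% = 56%. → 56%.
Line B: construction → 13.02; pneumatic → 13.02.01; as parts → 13.02.01.01. Scheduled 29%. Caledon agreement on 13.01.04.01: 13.02.01.01 not covered; anti-dumping (Caledon, 13.02): +39%; total 29% + 39% = 68%. → 68%.
Line C: agricultural → 13.01; hydraulic → 13.01.01; as parts → 13.01.01.03. Scheduled 32%. quota on 13.01.01.03 exhausted → over-quota 43%; Rothland agreement on 13.01.01: not wholly obtained; Rothland agreement on 13.01.03: 13.01.01.03 not covered. → 43%.
Sum: 56% + 68% + 43% = 167%.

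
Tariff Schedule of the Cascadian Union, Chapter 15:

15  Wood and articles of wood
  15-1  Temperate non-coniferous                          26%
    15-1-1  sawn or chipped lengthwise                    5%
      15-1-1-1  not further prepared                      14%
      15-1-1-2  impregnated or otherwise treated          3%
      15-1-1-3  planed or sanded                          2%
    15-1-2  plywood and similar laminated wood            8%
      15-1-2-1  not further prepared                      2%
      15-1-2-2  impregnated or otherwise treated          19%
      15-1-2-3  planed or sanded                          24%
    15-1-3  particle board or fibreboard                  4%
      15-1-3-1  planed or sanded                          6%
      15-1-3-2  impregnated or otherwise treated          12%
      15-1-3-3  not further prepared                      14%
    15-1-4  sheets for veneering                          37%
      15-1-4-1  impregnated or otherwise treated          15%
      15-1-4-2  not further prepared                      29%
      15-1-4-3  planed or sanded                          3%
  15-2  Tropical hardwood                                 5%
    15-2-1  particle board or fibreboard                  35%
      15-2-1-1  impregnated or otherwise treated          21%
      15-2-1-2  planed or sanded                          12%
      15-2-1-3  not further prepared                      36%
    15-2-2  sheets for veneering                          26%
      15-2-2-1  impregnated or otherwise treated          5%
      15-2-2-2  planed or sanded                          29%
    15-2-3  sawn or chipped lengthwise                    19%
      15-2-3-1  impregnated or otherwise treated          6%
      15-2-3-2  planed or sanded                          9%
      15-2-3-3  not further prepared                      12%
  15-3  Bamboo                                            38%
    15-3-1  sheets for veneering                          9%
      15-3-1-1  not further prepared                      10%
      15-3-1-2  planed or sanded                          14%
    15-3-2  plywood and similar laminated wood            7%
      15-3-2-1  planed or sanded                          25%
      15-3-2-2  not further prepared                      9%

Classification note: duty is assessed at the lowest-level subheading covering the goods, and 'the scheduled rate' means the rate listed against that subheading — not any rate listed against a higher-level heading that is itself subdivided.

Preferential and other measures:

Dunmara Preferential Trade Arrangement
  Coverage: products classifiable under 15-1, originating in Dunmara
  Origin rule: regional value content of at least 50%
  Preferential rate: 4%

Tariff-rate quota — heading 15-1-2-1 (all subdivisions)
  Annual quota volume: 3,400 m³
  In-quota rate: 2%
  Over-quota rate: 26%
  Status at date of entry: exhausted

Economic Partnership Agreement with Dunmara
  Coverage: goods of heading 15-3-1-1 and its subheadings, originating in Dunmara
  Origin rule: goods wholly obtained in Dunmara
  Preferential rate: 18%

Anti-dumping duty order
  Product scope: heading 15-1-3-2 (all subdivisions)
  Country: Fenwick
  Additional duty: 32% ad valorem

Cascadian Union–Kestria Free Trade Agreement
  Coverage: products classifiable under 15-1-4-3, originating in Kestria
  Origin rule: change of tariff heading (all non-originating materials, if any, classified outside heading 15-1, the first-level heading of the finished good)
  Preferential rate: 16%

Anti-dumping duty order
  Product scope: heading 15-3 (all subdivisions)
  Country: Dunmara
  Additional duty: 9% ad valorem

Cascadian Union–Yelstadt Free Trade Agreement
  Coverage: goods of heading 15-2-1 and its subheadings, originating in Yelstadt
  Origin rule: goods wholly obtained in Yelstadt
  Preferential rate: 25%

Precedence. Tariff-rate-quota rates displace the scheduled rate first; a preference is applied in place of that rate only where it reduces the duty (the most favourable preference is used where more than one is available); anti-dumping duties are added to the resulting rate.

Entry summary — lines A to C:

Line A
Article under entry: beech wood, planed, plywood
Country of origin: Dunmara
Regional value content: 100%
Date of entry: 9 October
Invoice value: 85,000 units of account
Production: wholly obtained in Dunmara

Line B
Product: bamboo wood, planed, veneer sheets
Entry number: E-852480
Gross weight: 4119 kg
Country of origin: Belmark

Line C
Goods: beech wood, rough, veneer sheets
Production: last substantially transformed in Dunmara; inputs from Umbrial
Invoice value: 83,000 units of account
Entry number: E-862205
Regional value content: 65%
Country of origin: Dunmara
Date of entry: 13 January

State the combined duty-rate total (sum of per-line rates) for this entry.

Line A: beech → 15-1; plywood → 15-1-2; planed → 15-1-2-3. Scheduled 24%. Dunmara agreement on 15-1: RVC ≥ 50% → 4% available; Dunmara agreement on 15-3-1-1: 15-1-2-3 not covered; preferential 4%. → 4%.
Line B: bamboo → 15-3; veneer sheets → 15-3-1; planed → 15-3-1-2. Scheduled 14%. No special measure applies. → 14%.
Line C: beech → 15-1; veneer sheets → 15-1-4; rough → 15-1-4-2. Scheduled 29%. Dunmara agreement on 15-1: RVC ≥ 50% → 4% available; Dunmara agreement on 15-3-1-1: 15-1-4-2 not covered; preferential 4%. → 4%.
Sum: 4% + 14% + 4% = 22%.

22%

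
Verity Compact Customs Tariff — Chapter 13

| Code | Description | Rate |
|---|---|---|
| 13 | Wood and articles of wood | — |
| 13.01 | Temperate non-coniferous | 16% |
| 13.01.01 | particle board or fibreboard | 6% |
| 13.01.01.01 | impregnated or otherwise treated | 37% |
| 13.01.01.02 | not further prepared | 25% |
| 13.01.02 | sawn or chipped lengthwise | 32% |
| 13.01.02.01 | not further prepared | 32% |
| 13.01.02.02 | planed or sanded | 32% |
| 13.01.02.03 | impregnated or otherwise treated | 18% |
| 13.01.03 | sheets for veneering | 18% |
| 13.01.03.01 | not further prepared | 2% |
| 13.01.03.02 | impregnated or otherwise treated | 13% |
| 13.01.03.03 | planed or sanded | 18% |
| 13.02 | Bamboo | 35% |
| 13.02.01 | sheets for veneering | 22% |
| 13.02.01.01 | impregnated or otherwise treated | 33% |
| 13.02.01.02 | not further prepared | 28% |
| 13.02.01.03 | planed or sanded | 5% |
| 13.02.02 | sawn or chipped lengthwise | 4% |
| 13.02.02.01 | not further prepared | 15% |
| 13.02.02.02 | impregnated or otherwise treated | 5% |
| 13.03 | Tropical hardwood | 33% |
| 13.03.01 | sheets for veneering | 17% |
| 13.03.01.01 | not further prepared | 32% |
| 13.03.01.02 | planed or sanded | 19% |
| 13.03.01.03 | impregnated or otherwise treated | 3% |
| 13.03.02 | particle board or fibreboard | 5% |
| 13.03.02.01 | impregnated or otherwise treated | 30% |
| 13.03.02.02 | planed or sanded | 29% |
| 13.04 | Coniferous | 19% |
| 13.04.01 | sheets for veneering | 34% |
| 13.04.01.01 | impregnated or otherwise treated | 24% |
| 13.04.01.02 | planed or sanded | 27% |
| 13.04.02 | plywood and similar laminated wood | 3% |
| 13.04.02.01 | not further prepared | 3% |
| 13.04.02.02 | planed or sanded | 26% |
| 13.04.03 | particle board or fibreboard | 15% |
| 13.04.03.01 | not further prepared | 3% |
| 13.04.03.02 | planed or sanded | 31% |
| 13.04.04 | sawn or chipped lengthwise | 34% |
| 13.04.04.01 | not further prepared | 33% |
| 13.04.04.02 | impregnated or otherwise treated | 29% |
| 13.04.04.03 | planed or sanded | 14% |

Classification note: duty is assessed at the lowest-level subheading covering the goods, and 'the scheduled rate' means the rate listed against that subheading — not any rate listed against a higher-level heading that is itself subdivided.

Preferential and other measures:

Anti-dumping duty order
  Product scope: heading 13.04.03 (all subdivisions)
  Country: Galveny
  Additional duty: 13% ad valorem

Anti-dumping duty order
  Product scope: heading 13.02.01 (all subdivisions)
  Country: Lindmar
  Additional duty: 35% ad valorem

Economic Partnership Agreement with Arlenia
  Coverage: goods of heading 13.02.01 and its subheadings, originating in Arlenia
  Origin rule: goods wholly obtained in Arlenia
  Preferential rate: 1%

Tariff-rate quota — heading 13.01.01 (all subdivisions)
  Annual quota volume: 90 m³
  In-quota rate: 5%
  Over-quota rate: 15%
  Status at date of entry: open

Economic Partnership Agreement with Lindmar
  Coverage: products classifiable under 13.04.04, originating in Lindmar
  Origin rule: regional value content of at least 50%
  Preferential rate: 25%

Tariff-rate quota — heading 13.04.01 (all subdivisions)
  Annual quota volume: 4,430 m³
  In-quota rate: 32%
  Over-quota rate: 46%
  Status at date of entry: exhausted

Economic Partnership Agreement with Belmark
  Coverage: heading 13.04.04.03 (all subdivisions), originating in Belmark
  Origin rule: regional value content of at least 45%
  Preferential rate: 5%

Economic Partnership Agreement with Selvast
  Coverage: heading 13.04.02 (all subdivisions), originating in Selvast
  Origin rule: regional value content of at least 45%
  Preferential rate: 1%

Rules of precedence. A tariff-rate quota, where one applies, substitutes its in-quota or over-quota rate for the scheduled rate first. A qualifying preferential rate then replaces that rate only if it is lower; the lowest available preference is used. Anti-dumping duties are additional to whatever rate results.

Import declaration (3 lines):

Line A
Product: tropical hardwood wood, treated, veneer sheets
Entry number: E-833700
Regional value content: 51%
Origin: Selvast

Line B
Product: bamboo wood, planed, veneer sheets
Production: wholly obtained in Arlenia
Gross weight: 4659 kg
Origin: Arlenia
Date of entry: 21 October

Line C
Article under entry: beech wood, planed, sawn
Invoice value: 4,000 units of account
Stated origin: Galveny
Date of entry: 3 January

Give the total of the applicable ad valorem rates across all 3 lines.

36%

Line A: tropical hardwood → 13.03; veneer sheets → 13.03.01; treated → 13.03.01.03. Scheduled 3%. Selvast agreement on 13.04.02: 13.03.01.03 not covered. → 3%.
Line B: bamboo → 13.02; veneer sheets → 13.02.01; planed → 13.02.01.03. Scheduled 5%. Arlenia agreement on 13.02.01: wholly obtained → 1% available; preferential 1%. → 1%.
Line C: beech → 13.01; sawn → 13.01.02; planed → 13.01.02.02. Scheduled 32%. No special measure applies. → 32%.
Sum: 3% + 1% + 32% = 36%.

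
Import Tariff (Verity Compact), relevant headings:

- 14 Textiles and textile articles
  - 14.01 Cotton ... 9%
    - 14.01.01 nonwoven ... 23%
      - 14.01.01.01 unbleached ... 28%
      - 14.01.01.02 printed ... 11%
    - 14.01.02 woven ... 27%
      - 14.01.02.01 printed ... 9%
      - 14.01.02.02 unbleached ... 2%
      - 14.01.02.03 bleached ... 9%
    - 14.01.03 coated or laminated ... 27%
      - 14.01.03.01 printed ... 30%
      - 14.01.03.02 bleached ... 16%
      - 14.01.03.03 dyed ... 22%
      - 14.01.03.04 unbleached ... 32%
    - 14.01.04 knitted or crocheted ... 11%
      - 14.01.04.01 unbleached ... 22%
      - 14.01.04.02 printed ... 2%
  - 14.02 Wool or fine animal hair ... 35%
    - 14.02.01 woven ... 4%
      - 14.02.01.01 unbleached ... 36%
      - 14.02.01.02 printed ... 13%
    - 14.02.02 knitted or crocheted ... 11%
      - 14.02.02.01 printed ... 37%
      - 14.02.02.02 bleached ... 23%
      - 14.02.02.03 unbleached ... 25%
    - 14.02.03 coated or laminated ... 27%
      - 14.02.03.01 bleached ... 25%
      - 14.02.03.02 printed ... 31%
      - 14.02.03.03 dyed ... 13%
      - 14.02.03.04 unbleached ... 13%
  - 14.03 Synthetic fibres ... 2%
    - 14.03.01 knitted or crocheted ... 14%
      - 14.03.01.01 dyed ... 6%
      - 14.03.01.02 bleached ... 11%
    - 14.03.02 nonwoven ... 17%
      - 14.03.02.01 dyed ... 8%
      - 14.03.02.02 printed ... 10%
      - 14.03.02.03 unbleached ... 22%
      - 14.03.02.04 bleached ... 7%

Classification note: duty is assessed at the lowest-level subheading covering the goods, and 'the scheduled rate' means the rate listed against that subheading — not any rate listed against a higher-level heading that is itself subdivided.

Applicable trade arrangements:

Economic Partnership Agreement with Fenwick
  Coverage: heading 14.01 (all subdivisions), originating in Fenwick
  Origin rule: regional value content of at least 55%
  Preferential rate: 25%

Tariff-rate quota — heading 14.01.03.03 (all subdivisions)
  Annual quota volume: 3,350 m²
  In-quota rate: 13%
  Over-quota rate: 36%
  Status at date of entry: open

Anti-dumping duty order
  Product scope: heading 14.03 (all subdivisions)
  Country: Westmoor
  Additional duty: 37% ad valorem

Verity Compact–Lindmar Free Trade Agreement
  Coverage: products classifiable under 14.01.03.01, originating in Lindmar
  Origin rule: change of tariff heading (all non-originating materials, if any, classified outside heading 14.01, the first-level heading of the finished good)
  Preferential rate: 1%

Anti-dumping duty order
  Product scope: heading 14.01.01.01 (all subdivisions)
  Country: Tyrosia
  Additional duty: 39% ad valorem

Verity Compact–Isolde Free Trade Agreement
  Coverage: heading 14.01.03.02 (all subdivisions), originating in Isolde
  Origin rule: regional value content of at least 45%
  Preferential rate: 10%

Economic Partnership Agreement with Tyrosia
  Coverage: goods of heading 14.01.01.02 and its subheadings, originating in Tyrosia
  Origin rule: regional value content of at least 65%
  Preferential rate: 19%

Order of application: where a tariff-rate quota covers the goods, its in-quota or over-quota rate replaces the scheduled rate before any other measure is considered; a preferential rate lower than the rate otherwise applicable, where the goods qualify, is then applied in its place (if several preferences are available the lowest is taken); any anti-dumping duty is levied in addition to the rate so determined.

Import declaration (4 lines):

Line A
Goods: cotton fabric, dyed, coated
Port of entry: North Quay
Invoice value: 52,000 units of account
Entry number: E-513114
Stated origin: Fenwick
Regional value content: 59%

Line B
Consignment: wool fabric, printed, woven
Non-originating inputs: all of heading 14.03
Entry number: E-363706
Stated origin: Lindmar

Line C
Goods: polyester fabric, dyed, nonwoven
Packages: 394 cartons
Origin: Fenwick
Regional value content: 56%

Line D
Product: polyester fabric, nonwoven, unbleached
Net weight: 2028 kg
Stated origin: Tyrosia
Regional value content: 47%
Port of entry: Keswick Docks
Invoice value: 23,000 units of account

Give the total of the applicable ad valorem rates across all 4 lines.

56%

Line A: cotton → 14.01; coated → 14.01.03; dyed → 14.01.03.03. Scheduled 22%. quota on 14.01.03.03 open → in-quota 13%; Fenwick agreement on 14.01: RVC ≥ 55% → 25% available; preference 25% not lower than 13% → no reduction. → 13%.
Line B: wool → 14.02; woven → 14.02.01; printed → 14.02.01.02. Scheduled 13%. Lindmar agreement on 14.01.03.01: 14.02.01.02 not covered. → 13%.
Line C: polyester → 14.03; nonwoven → 14.03.02; dyed → 14.03.02.01. Scheduled 8%. Fenwick agreement on 14.01: 14.03.02.01 not covered. → 8%.
Line D: polyester → 14.03; nonwoven → 14.03.02; unbleached → 14.03.02.03. Scheduled 22%. Tyrosia agreement on 14.01.01.02: 14.03.02.03 not covered. → 22%.
Sum: 13% + 13% + 8% + 22% = 56%.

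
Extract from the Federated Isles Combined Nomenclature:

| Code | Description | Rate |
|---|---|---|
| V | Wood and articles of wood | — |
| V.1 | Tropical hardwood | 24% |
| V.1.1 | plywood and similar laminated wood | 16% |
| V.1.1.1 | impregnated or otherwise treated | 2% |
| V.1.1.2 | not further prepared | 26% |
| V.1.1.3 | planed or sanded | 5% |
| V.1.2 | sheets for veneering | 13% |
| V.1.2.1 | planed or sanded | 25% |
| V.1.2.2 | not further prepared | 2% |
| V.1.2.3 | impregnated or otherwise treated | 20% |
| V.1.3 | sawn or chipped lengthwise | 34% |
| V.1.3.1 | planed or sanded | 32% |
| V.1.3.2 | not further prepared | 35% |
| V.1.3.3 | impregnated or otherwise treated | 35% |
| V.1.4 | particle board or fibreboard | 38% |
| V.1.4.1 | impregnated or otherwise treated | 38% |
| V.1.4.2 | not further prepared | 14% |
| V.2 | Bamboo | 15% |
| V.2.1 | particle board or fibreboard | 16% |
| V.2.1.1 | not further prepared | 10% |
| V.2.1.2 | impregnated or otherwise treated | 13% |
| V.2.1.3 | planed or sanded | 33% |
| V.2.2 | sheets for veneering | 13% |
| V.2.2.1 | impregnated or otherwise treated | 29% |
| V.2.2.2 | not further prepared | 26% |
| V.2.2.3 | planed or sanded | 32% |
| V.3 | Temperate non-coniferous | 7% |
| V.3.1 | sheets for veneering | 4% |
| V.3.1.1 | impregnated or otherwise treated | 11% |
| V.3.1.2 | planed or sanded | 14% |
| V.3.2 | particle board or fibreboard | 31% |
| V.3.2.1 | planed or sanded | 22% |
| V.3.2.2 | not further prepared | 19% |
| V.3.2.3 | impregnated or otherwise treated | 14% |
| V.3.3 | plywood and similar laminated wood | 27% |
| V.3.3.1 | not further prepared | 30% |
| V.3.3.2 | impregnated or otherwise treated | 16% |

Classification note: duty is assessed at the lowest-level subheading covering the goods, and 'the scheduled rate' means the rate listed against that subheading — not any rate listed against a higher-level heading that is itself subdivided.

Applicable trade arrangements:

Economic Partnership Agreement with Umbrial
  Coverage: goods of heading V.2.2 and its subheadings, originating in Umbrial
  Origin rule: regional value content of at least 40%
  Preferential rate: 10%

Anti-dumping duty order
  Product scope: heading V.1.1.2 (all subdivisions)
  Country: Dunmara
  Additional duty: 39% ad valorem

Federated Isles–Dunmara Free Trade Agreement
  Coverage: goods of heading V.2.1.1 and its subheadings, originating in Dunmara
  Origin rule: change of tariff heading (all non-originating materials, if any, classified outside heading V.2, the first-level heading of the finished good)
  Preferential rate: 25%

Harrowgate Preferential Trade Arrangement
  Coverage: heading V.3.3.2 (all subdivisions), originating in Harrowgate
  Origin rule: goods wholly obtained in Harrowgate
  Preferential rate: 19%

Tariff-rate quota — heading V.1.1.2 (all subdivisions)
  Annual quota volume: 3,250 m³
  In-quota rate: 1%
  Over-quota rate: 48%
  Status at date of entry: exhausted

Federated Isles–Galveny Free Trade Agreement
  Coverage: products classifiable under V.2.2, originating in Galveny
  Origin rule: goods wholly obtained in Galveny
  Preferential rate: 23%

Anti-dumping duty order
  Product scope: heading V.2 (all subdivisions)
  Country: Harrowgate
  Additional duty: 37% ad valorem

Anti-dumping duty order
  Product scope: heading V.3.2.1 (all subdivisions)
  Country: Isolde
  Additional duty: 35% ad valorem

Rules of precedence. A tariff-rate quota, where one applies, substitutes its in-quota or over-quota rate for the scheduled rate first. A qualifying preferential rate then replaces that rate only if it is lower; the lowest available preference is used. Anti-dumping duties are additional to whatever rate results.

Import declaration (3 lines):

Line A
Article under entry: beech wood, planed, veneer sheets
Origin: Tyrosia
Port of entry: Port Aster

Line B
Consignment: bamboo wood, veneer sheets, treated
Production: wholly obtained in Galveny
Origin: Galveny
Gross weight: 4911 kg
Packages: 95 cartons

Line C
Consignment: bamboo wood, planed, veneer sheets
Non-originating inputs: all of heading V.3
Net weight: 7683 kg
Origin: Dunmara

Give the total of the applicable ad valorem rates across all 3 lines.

Line A: beech → V.3; veneer sheets → V.3.1; planed → V.3.1.2. Scheduled 14%. No special measure applies. → 14%.
Line B: bamboo → V.2; veneer sheets → V.2.2; treated → V.2.2.1. Scheduled 29%. Galveny agreement on V.2.2: wholly obtained → 23% available; preferential 23%. → 23%.
Line C: bamboo → V.2; veneer sheets → V.2.2; planed → V.2.2.3. Scheduled 32%. Dunmara agreement on V.2.1.1: V.2.2.3 not covered. → 32%.
Sum: 14% + 23% + 32% = 69%.

69%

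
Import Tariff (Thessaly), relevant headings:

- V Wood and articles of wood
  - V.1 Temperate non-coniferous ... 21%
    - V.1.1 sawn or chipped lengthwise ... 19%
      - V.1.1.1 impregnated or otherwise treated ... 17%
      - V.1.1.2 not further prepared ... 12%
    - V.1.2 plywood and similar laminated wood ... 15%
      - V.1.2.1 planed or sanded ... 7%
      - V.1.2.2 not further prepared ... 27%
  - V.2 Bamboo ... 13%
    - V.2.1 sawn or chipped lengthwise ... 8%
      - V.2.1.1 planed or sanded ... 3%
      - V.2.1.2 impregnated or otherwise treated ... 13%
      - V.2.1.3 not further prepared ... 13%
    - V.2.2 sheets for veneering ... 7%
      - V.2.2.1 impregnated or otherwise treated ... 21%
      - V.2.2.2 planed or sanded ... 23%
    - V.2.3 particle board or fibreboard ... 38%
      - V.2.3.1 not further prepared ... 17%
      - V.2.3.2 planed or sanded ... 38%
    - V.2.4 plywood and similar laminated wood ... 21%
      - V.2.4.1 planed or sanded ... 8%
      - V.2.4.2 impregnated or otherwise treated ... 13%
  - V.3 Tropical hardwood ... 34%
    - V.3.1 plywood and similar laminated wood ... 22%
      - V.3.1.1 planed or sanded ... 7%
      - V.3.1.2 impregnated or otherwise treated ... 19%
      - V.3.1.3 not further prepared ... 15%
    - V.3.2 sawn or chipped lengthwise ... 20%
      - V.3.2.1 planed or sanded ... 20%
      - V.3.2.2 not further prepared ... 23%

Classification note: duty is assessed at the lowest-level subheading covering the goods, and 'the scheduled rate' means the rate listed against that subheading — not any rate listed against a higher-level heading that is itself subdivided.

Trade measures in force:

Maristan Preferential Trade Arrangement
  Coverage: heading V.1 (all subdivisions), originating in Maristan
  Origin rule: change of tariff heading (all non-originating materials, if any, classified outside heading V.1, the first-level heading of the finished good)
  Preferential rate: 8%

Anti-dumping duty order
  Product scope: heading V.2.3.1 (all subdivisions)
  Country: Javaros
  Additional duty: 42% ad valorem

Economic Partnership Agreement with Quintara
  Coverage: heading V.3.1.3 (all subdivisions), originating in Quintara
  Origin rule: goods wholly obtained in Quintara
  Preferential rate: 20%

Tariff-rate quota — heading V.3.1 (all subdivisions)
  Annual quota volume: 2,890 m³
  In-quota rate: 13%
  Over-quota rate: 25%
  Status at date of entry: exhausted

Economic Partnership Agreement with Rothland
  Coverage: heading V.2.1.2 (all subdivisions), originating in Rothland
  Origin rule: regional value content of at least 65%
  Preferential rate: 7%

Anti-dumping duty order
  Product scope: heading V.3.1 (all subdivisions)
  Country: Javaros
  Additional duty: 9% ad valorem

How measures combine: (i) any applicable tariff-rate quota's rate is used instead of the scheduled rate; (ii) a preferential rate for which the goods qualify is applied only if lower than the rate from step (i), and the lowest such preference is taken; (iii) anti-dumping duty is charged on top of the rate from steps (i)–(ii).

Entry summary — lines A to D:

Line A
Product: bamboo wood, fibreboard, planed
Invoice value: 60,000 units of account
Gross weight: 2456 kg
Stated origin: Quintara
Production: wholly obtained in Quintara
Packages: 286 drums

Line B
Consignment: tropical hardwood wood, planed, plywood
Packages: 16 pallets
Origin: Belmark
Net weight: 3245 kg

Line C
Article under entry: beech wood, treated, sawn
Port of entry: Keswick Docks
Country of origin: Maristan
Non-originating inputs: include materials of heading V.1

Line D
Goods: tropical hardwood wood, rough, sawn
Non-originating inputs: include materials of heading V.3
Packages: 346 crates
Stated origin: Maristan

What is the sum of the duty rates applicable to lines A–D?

103%

Line A: bamboo → V.2; fibreboard → V.2.3; planed → V.2.3.2. Scheduled 38%. Quintara agreement on V.3.1.3: V.2.3.2 not covered. → 38%.
Line B: tropical hardwood → V.3; plywood → V.3.1; planed → V.3.1.1. Scheduled 7%. quota on V.3.1 exhausted → over-quota 25%. → 25%.
Line C: beech → V.1; sawn → V.1.1; treated → V.1.1.1. Scheduled 17%. Maristan agreement on V.1: CTH not met. → 17%.
Line D: tropical hardwood → V.3; sawn → V.3.2; rough → V.3.2.2. Scheduled 23%. Maristan agreement on V.1: V.3.2.2 not covered. → 23%.
Sum: 38% + 25% + 17% + 23% = 103%.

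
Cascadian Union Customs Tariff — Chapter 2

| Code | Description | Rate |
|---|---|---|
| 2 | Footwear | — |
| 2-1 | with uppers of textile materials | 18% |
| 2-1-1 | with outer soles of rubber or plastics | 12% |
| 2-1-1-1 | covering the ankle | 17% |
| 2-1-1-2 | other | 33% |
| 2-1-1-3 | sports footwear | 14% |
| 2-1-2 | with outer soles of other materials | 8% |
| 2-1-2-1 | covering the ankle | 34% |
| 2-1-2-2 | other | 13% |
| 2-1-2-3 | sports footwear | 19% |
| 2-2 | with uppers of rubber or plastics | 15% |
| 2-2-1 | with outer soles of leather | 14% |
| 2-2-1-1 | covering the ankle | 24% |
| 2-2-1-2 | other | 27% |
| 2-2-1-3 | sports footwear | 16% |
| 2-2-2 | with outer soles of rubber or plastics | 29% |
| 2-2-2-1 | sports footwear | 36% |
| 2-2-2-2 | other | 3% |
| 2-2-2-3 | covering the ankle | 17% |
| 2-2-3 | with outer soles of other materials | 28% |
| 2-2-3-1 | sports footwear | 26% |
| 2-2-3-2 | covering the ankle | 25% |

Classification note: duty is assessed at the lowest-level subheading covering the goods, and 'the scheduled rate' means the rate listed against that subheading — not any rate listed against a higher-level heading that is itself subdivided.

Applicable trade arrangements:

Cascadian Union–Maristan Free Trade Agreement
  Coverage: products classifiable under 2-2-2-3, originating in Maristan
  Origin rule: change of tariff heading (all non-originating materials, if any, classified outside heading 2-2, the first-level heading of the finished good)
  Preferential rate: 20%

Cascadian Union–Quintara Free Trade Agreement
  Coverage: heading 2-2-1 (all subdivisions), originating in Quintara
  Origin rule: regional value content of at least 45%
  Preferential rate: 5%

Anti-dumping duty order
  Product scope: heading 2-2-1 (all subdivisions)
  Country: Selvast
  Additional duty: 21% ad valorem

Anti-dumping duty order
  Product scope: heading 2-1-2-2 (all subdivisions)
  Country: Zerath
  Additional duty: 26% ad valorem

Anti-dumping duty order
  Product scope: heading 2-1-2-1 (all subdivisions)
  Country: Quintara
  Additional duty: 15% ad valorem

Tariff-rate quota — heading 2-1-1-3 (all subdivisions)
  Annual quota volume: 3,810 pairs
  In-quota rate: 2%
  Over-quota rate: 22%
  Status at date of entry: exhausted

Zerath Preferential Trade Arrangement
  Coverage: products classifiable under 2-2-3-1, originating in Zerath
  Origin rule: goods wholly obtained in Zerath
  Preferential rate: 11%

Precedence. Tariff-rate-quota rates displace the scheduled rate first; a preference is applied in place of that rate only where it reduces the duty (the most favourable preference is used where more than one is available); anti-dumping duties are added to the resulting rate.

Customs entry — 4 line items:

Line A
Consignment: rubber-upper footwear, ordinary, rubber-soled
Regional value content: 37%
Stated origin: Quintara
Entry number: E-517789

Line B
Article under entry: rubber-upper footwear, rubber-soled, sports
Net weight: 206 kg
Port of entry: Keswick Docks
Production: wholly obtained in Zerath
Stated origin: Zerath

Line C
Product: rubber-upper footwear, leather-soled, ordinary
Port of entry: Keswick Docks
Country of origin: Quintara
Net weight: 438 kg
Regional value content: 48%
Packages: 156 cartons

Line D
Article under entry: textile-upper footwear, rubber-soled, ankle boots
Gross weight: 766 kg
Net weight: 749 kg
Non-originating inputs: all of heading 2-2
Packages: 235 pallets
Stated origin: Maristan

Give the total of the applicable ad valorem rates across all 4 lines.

Line A: rubber-upper → 2-2; rubber-soled → 2-2-2; ordinary → 2-2-2-2. Scheduled 3%. Quintara agreement on 2-2-1: 2-2-2-2 not covered. → 3%.
Line B: rubber-upper → 2-2; rubber-soled → 2-2-2; sports → 2-2-2-1. Scheduled 36%. Zerath agreement on 2-2-3-1: 2-2-2-1 not covered. → 36%.
Line C: rubber-upper → 2-2; leather-soled → 2-2-1; ordinary → 2-2-1-2. Scheduled 27%. Quintara agreement on 2-2-1: RVC ≥ 45% → 5% available; preferential 5%. → 5%.
Line D: textile-upper → 2-1; rubber-soled → 2-1-1; ankle boots → 2-1-1-1. Scheduled 17%. Maristan agreement on 2-2-2-3: 2-1-1-1 not covered. → 17%.
Sum: 3% + 36% + 5% + 17% = 61%.

61%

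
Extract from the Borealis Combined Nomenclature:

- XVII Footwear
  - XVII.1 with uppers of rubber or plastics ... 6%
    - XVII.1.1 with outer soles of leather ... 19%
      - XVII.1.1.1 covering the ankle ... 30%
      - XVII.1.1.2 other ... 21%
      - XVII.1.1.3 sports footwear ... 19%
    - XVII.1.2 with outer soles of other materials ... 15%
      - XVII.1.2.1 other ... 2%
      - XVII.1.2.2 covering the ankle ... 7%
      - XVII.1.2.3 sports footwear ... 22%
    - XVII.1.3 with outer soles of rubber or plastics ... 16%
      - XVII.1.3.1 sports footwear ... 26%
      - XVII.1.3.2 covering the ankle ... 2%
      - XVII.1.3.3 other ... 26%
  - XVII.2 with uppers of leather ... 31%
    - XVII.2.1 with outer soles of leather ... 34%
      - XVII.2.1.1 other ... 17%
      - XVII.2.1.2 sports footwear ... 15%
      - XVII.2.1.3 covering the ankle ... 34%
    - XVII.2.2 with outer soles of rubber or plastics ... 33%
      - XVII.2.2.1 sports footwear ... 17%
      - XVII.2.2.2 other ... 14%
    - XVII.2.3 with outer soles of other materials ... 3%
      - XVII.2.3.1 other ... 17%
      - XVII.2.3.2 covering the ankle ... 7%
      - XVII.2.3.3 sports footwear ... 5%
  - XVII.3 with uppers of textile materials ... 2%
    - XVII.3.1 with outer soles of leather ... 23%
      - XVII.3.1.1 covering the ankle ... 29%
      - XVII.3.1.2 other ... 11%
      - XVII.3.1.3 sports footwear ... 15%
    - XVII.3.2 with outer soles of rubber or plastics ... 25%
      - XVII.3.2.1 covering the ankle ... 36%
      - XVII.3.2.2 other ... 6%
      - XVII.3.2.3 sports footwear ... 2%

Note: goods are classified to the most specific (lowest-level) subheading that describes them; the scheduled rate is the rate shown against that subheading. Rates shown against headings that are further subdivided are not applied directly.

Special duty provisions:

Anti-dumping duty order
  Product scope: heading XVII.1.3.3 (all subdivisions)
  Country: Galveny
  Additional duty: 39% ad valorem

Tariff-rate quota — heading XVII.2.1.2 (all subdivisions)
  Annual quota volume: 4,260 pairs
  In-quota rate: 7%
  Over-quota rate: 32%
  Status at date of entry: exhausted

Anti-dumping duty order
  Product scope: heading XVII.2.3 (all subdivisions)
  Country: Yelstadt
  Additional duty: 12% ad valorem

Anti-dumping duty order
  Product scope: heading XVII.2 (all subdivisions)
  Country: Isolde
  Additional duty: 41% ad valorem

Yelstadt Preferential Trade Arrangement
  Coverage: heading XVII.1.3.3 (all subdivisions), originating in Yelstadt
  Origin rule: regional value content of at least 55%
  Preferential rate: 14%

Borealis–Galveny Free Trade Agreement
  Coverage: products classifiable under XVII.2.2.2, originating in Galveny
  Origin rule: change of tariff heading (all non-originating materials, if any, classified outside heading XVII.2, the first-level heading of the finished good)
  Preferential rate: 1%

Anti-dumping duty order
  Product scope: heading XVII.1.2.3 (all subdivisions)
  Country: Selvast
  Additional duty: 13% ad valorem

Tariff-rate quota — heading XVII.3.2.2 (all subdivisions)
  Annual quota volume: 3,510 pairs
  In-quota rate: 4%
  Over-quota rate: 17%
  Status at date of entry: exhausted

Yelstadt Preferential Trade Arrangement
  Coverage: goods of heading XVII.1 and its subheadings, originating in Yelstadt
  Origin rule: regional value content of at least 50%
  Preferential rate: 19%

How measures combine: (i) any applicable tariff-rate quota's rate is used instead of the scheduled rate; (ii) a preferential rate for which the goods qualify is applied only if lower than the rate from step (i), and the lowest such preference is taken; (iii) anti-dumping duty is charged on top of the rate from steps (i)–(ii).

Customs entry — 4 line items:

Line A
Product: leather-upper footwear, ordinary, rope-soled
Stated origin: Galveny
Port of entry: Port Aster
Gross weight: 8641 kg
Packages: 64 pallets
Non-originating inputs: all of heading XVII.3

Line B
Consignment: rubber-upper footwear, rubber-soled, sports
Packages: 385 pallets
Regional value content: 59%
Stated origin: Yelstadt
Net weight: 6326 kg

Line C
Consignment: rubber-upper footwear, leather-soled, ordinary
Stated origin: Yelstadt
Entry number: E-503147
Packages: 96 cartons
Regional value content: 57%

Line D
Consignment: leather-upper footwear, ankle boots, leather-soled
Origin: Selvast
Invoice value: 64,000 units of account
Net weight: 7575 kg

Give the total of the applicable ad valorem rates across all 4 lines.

89%

Line A: leather-upper → XVII.2; rope-soled → XVII.2.3; ordinary → XVII.2.3.1. Scheduled 17%. Galveny agreement on XVII.2.2.2: XVII.2.3.1 not covered. → 17%.
Line B: rubber-upper → XVII.1; rubber-soled → XVII.1.3; sports → XVII.1.3.1. Scheduled 26%. Yelstadt agreement on XVII.1.3.3: XVII.1.3.1 not covered; Yelstadt agreement on XVII.1: RVC ≥ 50% → 19% available; preferential 19%. → 19%.
Line C: rubber-upper → XVII.1; leather-soled → XVII.1.1; ordinary → XVII.1.1.2. Scheduled 21%. Yelstadt agreement on XVII.1.3.3: XVII.1.1.2 not covered; Yelstadt agreement on XVII.1: RVC ≥ 50% → 19% available; preferential 19%. → 19%.
Line D: leather-upper → XVII.2; leather-soled → XVII.2.1; ankle boots → XVII.2.1.3. Scheduled 34%. No special measure applies. → 34%.
Sum: 17% + 19% + 19% + 34% = 89%.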